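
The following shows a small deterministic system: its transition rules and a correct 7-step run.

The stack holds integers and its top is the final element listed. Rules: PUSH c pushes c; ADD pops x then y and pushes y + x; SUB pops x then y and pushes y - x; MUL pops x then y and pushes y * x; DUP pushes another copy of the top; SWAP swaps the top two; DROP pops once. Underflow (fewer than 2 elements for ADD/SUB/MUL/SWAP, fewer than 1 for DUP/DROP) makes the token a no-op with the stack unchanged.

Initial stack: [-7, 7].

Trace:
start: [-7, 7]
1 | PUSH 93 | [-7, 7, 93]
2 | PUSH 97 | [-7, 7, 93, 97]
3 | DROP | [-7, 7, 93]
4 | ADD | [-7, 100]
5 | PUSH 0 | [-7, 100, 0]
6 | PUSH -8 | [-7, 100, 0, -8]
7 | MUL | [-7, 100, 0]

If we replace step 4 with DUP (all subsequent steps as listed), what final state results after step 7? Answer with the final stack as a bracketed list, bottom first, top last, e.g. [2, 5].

[-7, 7, 93, 93, 0]

(re-executing from step 4 with the substitution; state before step 4: [-7, 7, 93])
4 | DUP | [-7, 7, 93, 93]
5 | PUSH 0 | [-7, 7, 93, 93, 0]
6 | PUSH -8 | [-7, 7, 93, 93, 0, -8]
7 | MUL | [-7, 7, 93, 93, 0]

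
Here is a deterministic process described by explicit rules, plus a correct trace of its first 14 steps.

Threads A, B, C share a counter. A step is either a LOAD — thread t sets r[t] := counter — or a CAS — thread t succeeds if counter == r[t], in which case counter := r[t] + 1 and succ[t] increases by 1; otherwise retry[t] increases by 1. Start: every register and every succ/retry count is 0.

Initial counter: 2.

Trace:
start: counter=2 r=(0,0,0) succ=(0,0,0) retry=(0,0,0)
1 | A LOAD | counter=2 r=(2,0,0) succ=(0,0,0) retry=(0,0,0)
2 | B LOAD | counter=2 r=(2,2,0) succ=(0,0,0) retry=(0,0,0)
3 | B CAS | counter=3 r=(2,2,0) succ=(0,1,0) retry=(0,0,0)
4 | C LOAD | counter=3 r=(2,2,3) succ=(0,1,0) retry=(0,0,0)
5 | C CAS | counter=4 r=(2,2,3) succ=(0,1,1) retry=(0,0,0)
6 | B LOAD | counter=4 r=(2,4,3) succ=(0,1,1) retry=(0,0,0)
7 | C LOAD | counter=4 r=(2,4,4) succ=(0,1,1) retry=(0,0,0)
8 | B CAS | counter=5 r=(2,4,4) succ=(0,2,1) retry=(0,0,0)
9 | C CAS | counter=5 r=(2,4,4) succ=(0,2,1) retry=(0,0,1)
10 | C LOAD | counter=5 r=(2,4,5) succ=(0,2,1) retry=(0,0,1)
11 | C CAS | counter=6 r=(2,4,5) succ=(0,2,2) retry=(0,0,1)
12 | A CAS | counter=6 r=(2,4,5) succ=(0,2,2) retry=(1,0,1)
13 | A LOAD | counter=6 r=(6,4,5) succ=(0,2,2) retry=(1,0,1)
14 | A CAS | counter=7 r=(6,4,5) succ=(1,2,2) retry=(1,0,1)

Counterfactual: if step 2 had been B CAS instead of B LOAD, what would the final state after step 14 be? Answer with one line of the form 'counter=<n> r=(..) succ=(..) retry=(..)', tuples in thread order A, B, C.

(re-executing from step 2 with the substitution; state before step 2: counter=2 r=(2,0,0) succ=(0,0,0) retry=(0,0,0))
2 | B CAS | counter=2 r=(2,0,0) succ=(0,0,0) retry=(0,1,0)
3 | B CAS | counter=2 r=(2,0,0) succ=(0,0,0) retry=(0,2,0)
4 | C LOAD | counter=2 r=(2,0,2) succ=(0,0,0) retry=(0,2,0)
5 | C CAS | counter=3 r=(2,0,2) succ=(0,0,1) retry=(0,2,0)
6 | B LOAD | counter=3 r=(2,3,2) succ=(0,0,1) retry=(0,2,0)
7 | C LOAD | counter=3 r=(2,3,3) succ=(0,0,1) retry=(0,2,0)
8 | B CAS | counter=4 r=(2,3,3) succ=(0,1,1) retry=(0,2,0)
9 | C CAS | counter=4 r=(2,3,3) succ=(0,1,1) retry=(0,2,1)
10 | C LOAD | counter=4 r=(2,3,4) succ=(0,1,1) retry=(0,2,1)
11 | C CAS | counter=5 r=(2,3,4) succ=(0,1,2) retry=(0,2,1)
12 | A CAS | counter=5 r=(2,3,4) succ=(0,1,2) retry=(1,2,1)
13 | A LOAD | counter=5 r=(5,3,4) succ=(0,1,2) retry=(1,2,1)
14 | A CAS | counter=6 r=(5,3,4) succ=(1,1,2) retry=(1,2,1)

counter=6 r=(5,3,4) succ=(1,1,2) retry=(1,2,1)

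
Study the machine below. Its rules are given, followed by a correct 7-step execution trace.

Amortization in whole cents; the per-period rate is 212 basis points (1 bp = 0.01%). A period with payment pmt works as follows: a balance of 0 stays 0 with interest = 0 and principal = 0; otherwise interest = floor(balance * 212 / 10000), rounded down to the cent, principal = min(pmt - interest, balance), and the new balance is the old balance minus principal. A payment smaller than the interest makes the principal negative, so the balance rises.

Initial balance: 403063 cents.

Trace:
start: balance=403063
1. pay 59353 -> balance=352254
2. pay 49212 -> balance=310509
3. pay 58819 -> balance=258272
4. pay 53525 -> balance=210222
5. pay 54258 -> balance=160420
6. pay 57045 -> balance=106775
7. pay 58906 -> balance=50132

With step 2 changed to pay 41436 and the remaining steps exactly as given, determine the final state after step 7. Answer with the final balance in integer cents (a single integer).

58768

(re-executing from step 2 with the substitution; state before step 2: balance=352254)
2. pay 41436 -> balance=318285
3. pay 58819 -> balance=266213
4. pay 53525 -> balance=218331
5. pay 54258 -> balance=168701
6. pay 57045 -> balance=115232
7. pay 58906 -> balance=58768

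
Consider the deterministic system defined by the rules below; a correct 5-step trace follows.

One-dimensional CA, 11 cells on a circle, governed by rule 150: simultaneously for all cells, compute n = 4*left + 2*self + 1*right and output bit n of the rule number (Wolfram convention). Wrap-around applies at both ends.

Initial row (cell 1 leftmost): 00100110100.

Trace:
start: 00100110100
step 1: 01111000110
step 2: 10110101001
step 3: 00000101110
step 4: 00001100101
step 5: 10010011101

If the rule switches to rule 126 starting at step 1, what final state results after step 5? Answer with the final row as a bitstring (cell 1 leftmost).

(re-executing steps 1..5 under rule 126; state before step 1: 00100110100)
step 1: 01111111110
step 2: 11000000011
step 3: 01100000110
step 4: 11110001111
step 5: 00011011000

00011011000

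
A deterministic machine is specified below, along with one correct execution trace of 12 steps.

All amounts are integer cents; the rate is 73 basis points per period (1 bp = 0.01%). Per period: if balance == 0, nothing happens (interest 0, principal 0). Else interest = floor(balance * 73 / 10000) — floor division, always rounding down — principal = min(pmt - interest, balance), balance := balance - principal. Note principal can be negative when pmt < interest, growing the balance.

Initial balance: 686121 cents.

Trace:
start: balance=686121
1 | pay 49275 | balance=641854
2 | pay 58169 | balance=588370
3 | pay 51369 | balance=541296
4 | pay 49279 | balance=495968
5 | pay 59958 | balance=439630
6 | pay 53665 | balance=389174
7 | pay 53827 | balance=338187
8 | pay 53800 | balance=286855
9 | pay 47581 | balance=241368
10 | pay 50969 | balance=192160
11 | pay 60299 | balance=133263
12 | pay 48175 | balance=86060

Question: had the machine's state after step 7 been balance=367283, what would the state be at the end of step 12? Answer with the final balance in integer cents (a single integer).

state after step 7 := balance=367283
8 | pay 53800 | balance=316164
9 | pay 47581 | balance=270890
10 | pay 50969 | balance=221898
11 | pay 60299 | balance=163218
12 | pay 48175 | balance=116234

116234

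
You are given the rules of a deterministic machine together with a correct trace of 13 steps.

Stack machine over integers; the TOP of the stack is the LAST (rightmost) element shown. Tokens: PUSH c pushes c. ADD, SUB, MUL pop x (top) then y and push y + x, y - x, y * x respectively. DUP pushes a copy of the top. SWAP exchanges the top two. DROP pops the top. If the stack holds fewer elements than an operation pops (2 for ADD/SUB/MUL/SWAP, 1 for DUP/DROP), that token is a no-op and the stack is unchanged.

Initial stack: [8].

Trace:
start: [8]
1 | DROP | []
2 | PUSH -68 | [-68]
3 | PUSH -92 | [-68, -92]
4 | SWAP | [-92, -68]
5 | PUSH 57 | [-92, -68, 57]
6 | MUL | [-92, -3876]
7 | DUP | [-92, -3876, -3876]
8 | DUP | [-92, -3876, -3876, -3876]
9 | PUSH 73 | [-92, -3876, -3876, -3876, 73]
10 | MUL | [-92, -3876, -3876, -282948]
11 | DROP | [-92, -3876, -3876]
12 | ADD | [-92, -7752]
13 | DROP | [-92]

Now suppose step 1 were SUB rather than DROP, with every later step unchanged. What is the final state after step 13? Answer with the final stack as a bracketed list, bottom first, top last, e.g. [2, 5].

(re-executing from step 1 with the substitution; state before step 1: [8])
1 | SUB | [8]
2 | PUSH -68 | [8, -68]
3 | PUSH -92 | [8, -68, -92]
4 | SWAP | [8, -92, -68]
5 | PUSH 57 | [8, -92, -68, 57]
6 | MUL | [8, -92, -3876]
7 | DUP | [8, -92, -3876, -3876]
8 | DUP | [8, -92, -3876, -3876, -3876]
9 | PUSH 73 | [8, -92, -3876, -3876, -3876, 73]
10 | MUL | [8, -92, -3876, -3876, -282948]
11 | DROP | [8, -92, -3876, -3876]
12 | ADD | [8, -92, -7752]
13 | DROP | [8, -92]

[8, -92]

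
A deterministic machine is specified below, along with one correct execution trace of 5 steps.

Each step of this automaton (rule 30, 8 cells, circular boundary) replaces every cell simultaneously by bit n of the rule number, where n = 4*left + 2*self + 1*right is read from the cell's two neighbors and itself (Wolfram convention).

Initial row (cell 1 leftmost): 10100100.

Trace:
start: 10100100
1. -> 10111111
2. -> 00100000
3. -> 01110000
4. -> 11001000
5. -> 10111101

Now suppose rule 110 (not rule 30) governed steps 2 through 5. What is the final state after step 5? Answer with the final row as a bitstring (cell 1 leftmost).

(re-executing steps 2..5 under rule 110; state before step 2: 10111111)
2. -> 11100000
3. -> 10100001
4. -> 11100011
5. -> 00100110

00100110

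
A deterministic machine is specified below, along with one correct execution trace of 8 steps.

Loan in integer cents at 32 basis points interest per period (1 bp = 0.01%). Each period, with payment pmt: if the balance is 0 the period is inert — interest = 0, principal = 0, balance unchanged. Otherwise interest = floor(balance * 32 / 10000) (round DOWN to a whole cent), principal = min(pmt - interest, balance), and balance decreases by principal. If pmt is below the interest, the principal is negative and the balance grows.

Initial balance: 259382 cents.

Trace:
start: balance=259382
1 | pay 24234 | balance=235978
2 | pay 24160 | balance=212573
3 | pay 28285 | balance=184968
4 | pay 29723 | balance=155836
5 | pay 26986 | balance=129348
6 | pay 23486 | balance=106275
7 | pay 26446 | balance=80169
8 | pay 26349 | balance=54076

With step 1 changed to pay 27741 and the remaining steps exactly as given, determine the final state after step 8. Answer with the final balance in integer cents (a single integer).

50489

(re-executing from step 1 with the substitution; state before step 1: balance=259382)
1 | pay 27741 | balance=232471
2 | pay 24160 | balance=209054
3 | pay 28285 | balance=181437
4 | pay 29723 | balance=152294
5 | pay 26986 | balance=125795
6 | pay 23486 | balance=102711
7 | pay 26446 | balance=76593
8 | pay 26349 | balance=50489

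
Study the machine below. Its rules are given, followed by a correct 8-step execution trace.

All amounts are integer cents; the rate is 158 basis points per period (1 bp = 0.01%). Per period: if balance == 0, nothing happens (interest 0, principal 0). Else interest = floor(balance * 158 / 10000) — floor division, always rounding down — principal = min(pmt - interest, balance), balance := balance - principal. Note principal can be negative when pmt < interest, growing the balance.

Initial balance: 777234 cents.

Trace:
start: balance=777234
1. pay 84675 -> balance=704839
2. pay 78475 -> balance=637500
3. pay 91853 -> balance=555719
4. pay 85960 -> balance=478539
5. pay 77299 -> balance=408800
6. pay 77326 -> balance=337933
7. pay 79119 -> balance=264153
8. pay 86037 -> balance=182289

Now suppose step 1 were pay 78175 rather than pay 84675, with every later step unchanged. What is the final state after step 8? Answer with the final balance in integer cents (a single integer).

189543

(re-executing from step 1 with the substitution; state before step 1: balance=777234)
1. pay 78175 -> balance=711339
2. pay 78475 -> balance=644103
3. pay 91853 -> balance=562426
4. pay 85960 -> balance=485352
5. pay 77299 -> balance=415721
6. pay 77326 -> balance=344963
7. pay 79119 -> balance=271294
8. pay 86037 -> balance=189543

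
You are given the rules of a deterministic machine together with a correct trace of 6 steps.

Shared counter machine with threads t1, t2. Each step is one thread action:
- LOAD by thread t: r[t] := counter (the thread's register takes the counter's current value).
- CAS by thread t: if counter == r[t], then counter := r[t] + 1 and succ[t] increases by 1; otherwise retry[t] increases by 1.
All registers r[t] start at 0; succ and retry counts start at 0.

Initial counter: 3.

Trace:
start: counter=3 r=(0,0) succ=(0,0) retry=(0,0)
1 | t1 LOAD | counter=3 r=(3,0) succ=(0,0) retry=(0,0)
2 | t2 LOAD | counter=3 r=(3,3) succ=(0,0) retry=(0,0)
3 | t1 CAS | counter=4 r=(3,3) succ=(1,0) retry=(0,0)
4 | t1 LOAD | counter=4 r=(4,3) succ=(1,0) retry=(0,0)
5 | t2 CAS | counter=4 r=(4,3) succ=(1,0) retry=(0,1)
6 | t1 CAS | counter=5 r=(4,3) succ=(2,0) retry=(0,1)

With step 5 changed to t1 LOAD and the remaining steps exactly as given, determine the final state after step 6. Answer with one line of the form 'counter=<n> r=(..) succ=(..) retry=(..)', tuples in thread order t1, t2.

(re-executing from step 5 with the substitution; state before step 5: counter=4 r=(4,3) succ=(1,0) retry=(0,0))
5 | t1 LOAD | counter=4 r=(4,3) succ=(1,0) retry=(0,0)
6 | t1 CAS | counter=5 r=(4,3) succ=(2,0) retry=(0,0)

counter=5 r=(4,3) succ=(2,0) retry=(0,0)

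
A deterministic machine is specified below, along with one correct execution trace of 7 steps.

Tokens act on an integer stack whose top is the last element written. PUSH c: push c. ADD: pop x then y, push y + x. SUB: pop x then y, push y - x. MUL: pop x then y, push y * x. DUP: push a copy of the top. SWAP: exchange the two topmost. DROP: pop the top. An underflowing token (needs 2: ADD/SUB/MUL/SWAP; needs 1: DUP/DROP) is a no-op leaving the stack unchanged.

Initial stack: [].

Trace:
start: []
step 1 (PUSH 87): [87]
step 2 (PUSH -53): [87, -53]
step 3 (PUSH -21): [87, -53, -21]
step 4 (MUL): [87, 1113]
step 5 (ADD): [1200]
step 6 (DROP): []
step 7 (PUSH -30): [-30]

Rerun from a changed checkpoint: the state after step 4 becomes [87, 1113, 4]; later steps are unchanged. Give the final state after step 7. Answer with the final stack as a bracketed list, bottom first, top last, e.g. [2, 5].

[87, -30]

state after step 4 := [87, 1113, 4]
step 5 (ADD): [87, 1117]
step 6 (DROP): [87]
step 7 (PUSH -30): [87, -30]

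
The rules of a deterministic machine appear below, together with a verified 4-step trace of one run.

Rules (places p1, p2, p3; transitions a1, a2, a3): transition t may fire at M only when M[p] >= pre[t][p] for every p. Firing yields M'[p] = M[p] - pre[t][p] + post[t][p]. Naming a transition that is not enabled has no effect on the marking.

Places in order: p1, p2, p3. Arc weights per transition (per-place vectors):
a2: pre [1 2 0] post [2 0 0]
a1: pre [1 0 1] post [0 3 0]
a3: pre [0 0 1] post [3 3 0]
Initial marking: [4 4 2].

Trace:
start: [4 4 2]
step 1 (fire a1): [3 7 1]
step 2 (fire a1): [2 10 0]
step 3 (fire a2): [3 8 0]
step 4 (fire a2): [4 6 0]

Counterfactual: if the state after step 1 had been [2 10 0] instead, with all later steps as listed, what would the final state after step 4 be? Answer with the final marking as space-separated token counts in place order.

4 6 0

state after step 1 := [2 10 0]
step 2 (fire a1): [2 10 0]
step 3 (fire a2): [3 8 0]
step 4 (fire a2): [4 6 0]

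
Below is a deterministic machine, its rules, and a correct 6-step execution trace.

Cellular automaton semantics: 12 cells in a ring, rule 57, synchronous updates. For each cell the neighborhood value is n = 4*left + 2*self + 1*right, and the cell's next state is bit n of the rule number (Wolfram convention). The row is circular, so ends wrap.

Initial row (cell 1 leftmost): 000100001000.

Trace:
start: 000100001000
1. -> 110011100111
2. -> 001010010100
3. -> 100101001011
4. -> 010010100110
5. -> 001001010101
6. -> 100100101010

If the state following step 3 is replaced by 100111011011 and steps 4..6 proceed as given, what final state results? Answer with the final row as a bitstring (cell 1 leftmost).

state after step 3 := 100111011011
4. -> 010100110110
5. -> 001010101101
6. -> 100101011010

100101011010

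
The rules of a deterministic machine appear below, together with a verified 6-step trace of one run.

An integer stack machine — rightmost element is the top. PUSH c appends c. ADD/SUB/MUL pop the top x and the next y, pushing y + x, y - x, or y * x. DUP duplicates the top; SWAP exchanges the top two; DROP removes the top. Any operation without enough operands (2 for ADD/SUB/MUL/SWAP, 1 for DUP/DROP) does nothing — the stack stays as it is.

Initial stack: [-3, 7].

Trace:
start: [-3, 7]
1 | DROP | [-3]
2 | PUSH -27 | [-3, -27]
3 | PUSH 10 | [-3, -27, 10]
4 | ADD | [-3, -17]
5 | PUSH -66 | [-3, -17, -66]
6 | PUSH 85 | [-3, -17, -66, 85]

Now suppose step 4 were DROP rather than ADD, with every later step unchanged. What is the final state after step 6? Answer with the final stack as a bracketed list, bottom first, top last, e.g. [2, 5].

[-3, -27, -66, 85]

(re-executing from step 4 with the substitution; state before step 4: [-3, -27, 10])
4 | DROP | [-3, -27]
5 | PUSH -66 | [-3, -27, -66]
6 | PUSH 85 | [-3, -27, -66, 85]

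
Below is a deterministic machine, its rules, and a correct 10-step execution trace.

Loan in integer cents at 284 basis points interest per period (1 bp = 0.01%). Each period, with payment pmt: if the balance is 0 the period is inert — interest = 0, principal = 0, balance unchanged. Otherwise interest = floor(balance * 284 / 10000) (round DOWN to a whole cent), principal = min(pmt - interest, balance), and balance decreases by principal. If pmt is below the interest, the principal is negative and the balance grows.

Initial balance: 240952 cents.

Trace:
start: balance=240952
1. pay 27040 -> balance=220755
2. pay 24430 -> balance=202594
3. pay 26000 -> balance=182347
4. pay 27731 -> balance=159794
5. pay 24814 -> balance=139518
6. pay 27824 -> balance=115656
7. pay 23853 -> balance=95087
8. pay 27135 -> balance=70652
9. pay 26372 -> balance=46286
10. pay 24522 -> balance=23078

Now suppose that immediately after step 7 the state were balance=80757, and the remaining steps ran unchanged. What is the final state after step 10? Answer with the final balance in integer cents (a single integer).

state after step 7 := balance=80757
8. pay 27135 -> balance=55915
9. pay 26372 -> balance=31130
10. pay 24522 -> balance=7492

7492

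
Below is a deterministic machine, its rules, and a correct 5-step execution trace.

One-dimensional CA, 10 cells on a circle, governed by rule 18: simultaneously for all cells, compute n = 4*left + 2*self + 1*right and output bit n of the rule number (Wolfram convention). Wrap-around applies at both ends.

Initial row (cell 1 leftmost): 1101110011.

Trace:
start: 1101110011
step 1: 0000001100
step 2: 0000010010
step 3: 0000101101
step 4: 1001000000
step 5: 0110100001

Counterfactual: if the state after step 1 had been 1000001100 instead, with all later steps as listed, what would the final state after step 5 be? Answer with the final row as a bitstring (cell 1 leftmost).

state after step 1 := 1000001100
step 2: 0100010011
step 3: 0010101100
step 4: 0100000010
step 5: 1010000101

1010000101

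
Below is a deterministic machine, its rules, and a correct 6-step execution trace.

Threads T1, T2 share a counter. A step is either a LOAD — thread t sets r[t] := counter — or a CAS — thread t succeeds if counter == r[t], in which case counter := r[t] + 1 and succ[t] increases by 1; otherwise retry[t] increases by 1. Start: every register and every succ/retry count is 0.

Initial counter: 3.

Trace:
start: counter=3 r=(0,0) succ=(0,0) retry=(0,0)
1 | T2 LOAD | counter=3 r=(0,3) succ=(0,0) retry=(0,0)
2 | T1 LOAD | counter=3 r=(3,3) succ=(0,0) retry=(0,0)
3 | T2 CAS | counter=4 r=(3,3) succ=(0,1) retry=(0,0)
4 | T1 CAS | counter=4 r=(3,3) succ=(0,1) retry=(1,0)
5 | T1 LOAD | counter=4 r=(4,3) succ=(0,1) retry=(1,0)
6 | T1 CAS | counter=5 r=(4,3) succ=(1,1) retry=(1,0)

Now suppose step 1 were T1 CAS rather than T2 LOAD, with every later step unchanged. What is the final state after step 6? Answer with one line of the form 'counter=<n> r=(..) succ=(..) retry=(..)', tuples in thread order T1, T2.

counter=5 r=(4,0) succ=(2,0) retry=(1,1)

(re-executing from step 1 with the substitution; state before step 1: counter=3 r=(0,0) succ=(0,0) retry=(0,0))
1 | T1 CAS | counter=3 r=(0,0) succ=(0,0) retry=(1,0)
2 | T1 LOAD | counter=3 r=(3,0) succ=(0,0) retry=(1,0)
3 | T2 CAS | counter=3 r=(3,0) succ=(0,0) retry=(1,1)
4 | T1 CAS | counter=4 r=(3,0) succ=(1,0) retry=(1,1)
5 | T1 LOAD | counter=4 r=(4,0) succ=(1,0) retry=(1,1)
6 | T1 CAS | counter=5 r=(4,0) succ=(2,0) retry=(1,1)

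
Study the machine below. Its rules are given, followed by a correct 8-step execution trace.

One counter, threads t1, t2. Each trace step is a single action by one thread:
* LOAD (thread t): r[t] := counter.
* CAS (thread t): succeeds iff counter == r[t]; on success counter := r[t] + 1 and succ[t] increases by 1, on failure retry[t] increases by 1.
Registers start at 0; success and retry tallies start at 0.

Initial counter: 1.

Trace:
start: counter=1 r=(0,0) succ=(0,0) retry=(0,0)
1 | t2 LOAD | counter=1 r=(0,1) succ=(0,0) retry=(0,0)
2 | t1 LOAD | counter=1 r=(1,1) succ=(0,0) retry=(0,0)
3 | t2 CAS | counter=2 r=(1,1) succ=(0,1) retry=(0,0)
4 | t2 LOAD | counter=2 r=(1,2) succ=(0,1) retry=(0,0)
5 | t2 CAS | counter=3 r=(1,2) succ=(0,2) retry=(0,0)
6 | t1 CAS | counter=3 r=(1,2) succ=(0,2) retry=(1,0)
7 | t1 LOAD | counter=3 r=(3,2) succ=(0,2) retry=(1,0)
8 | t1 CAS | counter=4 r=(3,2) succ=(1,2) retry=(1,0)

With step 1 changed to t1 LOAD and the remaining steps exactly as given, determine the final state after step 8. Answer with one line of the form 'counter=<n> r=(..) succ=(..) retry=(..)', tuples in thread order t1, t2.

(re-executing from step 1 with the substitution; state before step 1: counter=1 r=(0,0) succ=(0,0) retry=(0,0))
1 | t1 LOAD | counter=1 r=(1,0) succ=(0,0) retry=(0,0)
2 | t1 LOAD | counter=1 r=(1,0) succ=(0,0) retry=(0,0)
3 | t2 CAS | counter=1 r=(1,0) succ=(0,0) retry=(0,1)
4 | t2 LOAD | counter=1 r=(1,1) succ=(0,0) retry=(0,1)
5 | t2 CAS | counter=2 r=(1,1) succ=(0,1) retry=(0,1)
6 | t1 CAS | counter=2 r=(1,1) succ=(0,1) retry=(1,1)
7 | t1 LOAD | counter=2 r=(2,1) succ=(0,1) retry=(1,1)
8 | t1 CAS | counter=3 r=(2,1) succ=(1,1) retry=(1,1)

counter=3 r=(2,1) succ=(1,1) retry=(1,1)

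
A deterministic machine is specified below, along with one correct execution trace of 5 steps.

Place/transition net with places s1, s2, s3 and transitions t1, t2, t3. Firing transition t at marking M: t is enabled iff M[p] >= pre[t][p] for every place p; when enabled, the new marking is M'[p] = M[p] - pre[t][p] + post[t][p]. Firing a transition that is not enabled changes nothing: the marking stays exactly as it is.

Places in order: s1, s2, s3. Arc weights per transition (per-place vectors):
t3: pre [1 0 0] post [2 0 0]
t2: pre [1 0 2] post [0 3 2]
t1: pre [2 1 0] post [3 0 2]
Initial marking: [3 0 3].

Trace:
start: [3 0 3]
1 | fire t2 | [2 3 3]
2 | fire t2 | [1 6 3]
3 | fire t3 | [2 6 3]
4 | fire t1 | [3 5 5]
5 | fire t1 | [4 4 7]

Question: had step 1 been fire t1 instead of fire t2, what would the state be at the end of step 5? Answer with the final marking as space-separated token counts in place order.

(re-executing from step 1 with the substitution; state before step 1: [3 0 3])
1 | fire t1 | [3 0 3]
2 | fire t2 | [2 3 3]
3 | fire t3 | [3 3 3]
4 | fire t1 | [4 2 5]
5 | fire t1 | [5 1 7]

5 1 7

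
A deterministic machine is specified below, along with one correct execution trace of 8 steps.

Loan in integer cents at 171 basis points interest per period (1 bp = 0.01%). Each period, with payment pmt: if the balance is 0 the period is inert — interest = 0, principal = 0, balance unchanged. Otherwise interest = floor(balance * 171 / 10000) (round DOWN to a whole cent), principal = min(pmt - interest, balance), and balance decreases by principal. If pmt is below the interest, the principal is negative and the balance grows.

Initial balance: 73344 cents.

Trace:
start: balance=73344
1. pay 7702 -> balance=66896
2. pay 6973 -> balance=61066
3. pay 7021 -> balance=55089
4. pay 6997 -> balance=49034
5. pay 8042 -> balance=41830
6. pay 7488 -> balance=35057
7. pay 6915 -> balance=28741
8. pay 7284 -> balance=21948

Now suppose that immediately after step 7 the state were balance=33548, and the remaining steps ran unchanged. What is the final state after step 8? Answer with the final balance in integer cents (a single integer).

26837

state after step 7 := balance=33548
8. pay 7284 -> balance=26837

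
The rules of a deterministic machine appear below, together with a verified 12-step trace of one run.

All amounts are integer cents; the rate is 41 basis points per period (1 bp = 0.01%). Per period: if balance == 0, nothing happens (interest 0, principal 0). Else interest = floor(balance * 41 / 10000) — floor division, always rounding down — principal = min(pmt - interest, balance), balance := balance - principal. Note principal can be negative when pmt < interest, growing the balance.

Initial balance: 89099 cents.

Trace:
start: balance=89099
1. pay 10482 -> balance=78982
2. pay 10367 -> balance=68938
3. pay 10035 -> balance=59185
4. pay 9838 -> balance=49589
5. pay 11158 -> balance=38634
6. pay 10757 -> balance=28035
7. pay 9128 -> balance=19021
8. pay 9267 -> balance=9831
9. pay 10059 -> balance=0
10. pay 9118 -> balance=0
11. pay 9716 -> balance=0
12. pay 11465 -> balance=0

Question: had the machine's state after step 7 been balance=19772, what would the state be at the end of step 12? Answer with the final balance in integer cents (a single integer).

0

state after step 7 := balance=19772
8. pay 9267 -> balance=10586
9. pay 10059 -> balance=570
10. pay 9118 -> balance=0
11. pay 9716 -> balance=0
12. pay 11465 -> balance=0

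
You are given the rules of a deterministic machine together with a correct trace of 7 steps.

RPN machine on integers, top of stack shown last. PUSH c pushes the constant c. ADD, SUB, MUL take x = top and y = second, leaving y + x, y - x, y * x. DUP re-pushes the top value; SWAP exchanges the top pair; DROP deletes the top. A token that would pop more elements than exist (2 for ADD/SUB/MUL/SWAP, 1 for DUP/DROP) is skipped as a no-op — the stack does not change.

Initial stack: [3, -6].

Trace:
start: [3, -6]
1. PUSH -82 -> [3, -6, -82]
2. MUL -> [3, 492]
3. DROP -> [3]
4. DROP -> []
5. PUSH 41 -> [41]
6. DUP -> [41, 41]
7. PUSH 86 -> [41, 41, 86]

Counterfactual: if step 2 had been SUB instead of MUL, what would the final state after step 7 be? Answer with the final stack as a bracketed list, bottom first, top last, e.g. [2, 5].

[41, 41, 86]

(re-executing from step 2 with the substitution; state before step 2: [3, -6, -82])
2. SUB -> [3, 76]
3. DROP -> [3]
4. DROP -> []
5. PUSH 41 -> [41]
6. DUP -> [41, 41]
7. PUSH 86 -> [41, 41, 86]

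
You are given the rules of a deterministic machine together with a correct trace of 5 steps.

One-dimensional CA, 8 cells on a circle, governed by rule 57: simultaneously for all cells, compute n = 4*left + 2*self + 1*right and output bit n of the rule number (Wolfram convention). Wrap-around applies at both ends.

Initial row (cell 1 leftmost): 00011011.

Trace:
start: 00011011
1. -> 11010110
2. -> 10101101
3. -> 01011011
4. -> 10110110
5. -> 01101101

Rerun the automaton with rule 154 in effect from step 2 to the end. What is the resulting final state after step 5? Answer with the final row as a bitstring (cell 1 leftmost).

01101101

(re-executing steps 2..5 under rule 154; state before step 2: 11010110)
2. -> 10000100
3. -> 01001011
4. -> 00110010
5. -> 01101101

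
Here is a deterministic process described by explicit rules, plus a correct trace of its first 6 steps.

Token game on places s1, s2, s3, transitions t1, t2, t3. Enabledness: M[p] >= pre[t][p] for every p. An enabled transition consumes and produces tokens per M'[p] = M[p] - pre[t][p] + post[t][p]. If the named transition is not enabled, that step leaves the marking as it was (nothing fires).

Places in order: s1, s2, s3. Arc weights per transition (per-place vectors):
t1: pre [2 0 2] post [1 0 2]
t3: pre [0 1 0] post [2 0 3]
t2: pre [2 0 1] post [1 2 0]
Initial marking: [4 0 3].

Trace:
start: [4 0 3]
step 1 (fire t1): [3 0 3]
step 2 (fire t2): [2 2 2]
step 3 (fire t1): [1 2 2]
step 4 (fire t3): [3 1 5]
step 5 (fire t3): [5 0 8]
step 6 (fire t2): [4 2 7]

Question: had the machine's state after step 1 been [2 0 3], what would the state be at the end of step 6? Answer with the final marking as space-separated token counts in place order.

state after step 1 := [2 0 3]
step 2 (fire t2): [1 2 2]
step 3 (fire t1): [1 2 2]
step 4 (fire t3): [3 1 5]
step 5 (fire t3): [5 0 8]
step 6 (fire t2): [4 2 7]

4 2 7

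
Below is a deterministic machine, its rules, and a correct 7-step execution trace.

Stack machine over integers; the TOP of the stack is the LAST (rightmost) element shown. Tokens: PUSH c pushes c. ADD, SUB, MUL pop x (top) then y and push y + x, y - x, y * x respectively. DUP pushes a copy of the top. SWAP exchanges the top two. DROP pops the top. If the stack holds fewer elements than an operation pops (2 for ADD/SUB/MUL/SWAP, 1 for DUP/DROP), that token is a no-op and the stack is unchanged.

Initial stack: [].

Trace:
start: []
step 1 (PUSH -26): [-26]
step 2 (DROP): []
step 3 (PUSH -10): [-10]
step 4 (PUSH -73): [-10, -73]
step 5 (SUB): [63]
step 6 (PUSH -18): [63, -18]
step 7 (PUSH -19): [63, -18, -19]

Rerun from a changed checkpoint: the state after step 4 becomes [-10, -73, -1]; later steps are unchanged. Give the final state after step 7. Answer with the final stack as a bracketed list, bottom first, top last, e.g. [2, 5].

state after step 4 := [-10, -73, -1]
step 5 (SUB): [-10, -72]
step 6 (PUSH -18): [-10, -72, -18]
step 7 (PUSH -19): [-10, -72, -18, -19]

[-10, -72, -18, -19]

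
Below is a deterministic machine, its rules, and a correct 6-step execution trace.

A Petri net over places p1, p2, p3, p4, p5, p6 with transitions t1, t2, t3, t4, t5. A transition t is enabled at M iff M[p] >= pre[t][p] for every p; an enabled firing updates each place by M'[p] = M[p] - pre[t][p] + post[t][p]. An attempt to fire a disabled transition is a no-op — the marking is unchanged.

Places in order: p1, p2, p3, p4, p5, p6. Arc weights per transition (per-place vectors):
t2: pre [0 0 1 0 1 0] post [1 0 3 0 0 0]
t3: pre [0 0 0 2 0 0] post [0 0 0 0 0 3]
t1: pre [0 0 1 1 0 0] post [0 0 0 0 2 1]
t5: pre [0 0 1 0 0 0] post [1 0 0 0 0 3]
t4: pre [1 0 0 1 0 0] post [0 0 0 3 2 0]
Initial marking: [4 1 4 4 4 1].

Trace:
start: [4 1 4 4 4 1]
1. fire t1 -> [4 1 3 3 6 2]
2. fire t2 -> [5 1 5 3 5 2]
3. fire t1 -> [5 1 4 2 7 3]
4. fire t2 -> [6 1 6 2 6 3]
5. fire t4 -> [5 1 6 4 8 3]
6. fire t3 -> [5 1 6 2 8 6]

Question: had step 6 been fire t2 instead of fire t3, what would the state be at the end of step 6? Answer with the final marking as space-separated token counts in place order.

(re-executing from step 6 with the substitution; state before step 6: [5 1 6 4 8 3])
6. fire t2 -> [6 1 8 4 7 3]

6 1 8 4 7 3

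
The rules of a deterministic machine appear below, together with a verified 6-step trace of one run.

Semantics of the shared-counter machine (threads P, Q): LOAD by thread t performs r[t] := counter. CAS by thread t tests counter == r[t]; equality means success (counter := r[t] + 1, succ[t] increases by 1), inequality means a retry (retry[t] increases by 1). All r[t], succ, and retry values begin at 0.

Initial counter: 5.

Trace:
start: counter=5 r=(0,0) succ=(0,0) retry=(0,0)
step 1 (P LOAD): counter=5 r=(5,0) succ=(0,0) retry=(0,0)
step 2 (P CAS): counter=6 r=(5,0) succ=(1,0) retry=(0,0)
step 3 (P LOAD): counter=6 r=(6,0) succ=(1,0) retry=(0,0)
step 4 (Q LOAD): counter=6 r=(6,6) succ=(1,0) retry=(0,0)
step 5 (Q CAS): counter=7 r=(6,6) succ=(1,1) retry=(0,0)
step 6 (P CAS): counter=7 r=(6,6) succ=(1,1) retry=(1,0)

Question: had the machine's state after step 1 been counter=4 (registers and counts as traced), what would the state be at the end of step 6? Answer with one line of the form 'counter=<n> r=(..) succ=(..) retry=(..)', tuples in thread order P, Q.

counter=5 r=(4,4) succ=(0,1) retry=(2,0)

state after step 1 := counter=4 r=(5,0) succ=(0,0) retry=(0,0)
step 2 (P CAS): counter=4 r=(5,0) succ=(0,0) retry=(1,0)
step 3 (P LOAD): counter=4 r=(4,0) succ=(0,0) retry=(1,0)
step 4 (Q LOAD): counter=4 r=(4,4) succ=(0,0) retry=(1,0)
step 5 (Q CAS): counter=5 r=(4,4) succ=(0,1) retry=(1,0)
step 6 (P CAS): counter=5 r=(4,4) succ=(0,1) retry=(2,0)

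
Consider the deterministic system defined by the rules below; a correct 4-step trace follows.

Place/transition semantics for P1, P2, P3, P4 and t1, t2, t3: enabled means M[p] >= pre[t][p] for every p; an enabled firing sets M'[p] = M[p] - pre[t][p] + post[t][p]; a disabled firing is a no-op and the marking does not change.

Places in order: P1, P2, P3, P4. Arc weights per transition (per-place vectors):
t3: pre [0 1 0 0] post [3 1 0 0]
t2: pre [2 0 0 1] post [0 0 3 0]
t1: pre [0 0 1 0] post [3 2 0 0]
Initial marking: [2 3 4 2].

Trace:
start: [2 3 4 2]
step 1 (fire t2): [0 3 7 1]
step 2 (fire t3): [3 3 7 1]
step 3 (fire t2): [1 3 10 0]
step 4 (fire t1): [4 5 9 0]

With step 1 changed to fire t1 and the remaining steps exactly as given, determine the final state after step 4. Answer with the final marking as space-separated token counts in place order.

9 7 5 1

(re-executing from step 1 with the substitution; state before step 1: [2 3 4 2])
step 1 (fire t1): [5 5 3 2]
step 2 (fire t3): [8 5 3 2]
step 3 (fire t2): [6 5 6 1]
step 4 (fire t1): [9 7 5 1]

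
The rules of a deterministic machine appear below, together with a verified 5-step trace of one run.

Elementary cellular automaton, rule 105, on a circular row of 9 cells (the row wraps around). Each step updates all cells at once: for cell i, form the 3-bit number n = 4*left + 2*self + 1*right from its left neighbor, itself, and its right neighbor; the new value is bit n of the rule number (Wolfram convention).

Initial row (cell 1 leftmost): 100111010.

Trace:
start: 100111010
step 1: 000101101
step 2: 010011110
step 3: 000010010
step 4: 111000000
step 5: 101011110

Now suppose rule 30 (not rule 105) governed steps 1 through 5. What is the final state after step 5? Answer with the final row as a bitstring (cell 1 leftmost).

(re-executing steps 1..5 under rule 30; state before step 1: 100111010)
step 1: 111100010
step 2: 100010110
step 3: 110110100
step 4: 100100111
step 5: 011111100

011111100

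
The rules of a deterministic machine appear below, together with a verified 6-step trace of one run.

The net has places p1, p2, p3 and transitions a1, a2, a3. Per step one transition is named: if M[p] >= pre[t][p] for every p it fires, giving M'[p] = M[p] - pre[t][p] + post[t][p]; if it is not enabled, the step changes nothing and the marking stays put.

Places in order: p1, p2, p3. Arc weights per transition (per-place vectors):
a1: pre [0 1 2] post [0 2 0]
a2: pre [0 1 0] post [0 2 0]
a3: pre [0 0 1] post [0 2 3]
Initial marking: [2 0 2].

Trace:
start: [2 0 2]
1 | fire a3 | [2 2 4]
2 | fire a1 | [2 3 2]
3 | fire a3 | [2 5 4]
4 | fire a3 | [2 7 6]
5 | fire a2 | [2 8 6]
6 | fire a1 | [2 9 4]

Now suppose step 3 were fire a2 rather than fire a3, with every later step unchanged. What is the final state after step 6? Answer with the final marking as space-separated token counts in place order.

2 8 2

(re-executing from step 3 with the substitution; state before step 3: [2 3 2])
3 | fire a2 | [2 4 2]
4 | fire a3 | [2 6 4]
5 | fire a2 | [2 7 4]
6 | fire a1 | [2 8 2]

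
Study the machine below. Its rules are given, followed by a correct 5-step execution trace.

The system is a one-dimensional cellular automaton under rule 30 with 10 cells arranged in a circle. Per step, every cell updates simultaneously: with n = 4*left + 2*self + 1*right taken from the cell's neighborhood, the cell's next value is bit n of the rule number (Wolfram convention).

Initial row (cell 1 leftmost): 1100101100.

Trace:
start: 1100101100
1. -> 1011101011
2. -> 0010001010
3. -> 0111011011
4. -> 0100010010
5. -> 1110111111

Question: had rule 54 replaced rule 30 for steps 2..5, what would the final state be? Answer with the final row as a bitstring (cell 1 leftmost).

1010001000

(re-executing steps 2..5 under rule 54; state before step 2: 1011101011)
2. -> 0100011100
3. -> 1110100010
4. -> 0001110111
5. -> 1010001000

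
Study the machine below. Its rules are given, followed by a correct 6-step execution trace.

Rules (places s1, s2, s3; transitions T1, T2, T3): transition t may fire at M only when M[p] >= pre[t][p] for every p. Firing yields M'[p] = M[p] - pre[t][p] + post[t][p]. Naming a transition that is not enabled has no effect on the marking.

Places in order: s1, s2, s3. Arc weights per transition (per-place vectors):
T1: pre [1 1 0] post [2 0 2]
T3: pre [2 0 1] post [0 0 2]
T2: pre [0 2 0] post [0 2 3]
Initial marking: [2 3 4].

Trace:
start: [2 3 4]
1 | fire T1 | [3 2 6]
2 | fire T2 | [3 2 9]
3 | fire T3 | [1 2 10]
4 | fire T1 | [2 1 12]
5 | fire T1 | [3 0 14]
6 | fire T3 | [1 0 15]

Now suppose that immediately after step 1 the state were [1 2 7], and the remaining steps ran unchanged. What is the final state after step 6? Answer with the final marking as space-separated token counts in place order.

1 0 15

state after step 1 := [1 2 7]
2 | fire T2 | [1 2 10]
3 | fire T3 | [1 2 10]
4 | fire T1 | [2 1 12]
5 | fire T1 | [3 0 14]
6 | fire T3 | [1 0 15]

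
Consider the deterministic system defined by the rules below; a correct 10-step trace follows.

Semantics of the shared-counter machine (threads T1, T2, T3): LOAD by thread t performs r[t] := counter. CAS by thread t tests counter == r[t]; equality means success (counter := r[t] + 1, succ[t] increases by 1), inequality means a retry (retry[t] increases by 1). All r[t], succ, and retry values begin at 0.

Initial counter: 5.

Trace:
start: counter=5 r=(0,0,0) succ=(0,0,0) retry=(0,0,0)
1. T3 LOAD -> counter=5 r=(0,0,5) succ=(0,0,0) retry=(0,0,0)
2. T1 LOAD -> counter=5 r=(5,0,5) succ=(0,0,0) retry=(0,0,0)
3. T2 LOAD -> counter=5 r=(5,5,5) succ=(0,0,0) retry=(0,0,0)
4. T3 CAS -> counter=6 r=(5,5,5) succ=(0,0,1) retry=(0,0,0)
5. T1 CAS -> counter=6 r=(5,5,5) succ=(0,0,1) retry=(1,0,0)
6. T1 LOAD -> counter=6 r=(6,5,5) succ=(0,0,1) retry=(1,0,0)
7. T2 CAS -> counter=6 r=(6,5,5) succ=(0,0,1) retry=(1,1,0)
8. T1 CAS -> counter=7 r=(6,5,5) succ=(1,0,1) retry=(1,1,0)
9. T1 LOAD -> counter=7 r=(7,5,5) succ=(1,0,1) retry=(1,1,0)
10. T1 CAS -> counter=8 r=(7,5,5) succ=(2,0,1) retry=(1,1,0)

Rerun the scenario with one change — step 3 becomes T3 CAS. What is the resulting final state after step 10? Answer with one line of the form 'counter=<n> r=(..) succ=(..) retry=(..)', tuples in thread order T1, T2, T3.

counter=8 r=(7,0,5) succ=(2,0,1) retry=(1,1,1)

(re-executing from step 3 with the substitution; state before step 3: counter=5 r=(5,0,5) succ=(0,0,0) retry=(0,0,0))
3. T3 CAS -> counter=6 r=(5,0,5) succ=(0,0,1) retry=(0,0,0)
4. T3 CAS -> counter=6 r=(5,0,5) succ=(0,0,1) retry=(0,0,1)
5. T1 CAS -> counter=6 r=(5,0,5) succ=(0,0,1) retry=(1,0,1)
6. T1 LOAD -> counter=6 r=(6,0,5) succ=(0,0,1) retry=(1,0,1)
7. T2 CAS -> counter=6 r=(6,0,5) succ=(0,0,1) retry=(1,1,1)
8. T1 CAS -> counter=7 r=(6,0,5) succ=(1,0,1) retry=(1,1,1)
9. T1 LOAD -> counter=7 r=(7,0,5) succ=(1,0,1) retry=(1,1,1)
10. T1 CAS -> counter=8 r=(7,0,5) succ=(2,0,1) retry=(1,1,1)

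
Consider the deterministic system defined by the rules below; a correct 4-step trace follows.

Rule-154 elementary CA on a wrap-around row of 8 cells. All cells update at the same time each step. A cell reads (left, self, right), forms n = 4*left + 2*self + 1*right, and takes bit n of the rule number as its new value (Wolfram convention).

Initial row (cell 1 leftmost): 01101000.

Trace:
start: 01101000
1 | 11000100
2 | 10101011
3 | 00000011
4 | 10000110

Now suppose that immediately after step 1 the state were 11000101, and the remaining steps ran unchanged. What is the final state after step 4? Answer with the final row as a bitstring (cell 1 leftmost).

state after step 1 := 11000101
2 | 10101001
3 | 00000111
4 | 10001110

10001110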